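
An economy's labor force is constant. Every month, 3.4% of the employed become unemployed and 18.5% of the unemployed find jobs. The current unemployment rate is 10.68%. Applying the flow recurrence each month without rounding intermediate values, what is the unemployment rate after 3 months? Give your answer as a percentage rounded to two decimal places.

With a fixed labor force, u_{t+1} = u_t + s·(1−u_t) − f·u_t = u_t·(1−s−f) + s.
Here 1−s−f = 0.781 and s = 0.034.
u_1 = 0.106800 × 0.781 + 0.034 = 0.117411.
u_2 = 0.117411 × 0.781 + 0.034 = 0.125698.
u_3 = 0.125698 × 0.781 + 0.034 = 0.132170.

Unemployment rate after three months ≈ 13.22%.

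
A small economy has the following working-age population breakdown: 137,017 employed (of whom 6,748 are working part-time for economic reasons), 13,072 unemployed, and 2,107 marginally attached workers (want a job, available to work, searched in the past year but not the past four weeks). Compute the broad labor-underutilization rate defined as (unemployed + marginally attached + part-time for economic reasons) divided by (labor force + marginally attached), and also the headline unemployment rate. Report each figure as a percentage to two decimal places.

Labor force = 137,017 + 13,072 = 150,089.
Numerator = 13,072 + 2,107 + 6,748 = 21,927.
Denominator = 150,089 + 2,107 = 152,196.
Broad rate = 21,927 / 152,196 = 14.41%.
Headline unemployment rate = 13,072 / 150,089 = 8.71%.

Broad underutilization rate ≈ 14.41%; headline unemployment rate ≈ 8.71%.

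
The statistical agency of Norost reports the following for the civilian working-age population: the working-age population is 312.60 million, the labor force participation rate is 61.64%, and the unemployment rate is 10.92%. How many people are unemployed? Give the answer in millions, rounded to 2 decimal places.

Labor force = 0.6164 × 312.60 = 192.69 million.
Unemployed = 0.1092 × 192.69 ≈ 21.04 million.

About 21.04 million are unemployed.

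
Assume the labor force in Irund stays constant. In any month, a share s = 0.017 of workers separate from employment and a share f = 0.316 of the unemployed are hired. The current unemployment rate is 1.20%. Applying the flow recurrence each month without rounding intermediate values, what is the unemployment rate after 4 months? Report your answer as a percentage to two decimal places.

With a fixed labor force, u_{t+1} = u_t + s·(1−u_t) − f·u_t = u_t·(1−s−f) + s.
Here 1−s−f = 0.667 and s = 0.017.
u_1 = 0.012000 × 0.667 + 0.017 = 0.025004.
u_2 = 0.025004 × 0.667 + 0.017 = 0.033678.
u_3 = 0.033678 × 0.667 + 0.017 = 0.039463.
u_4 = 0.039463 × 0.667 + 0.017 = 0.043322.

Unemployment rate after four months ≈ 4.33%.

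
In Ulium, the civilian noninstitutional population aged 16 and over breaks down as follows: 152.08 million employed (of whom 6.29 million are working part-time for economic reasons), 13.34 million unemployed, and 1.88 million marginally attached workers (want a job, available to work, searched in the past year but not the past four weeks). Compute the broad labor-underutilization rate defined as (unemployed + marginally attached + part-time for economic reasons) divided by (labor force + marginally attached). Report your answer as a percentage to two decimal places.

Broad underutilization rate ≈ 12.86%.

Labor force = 152.08 + 13.34 = 165.42 million.
Numerator = 13.34 + 1.88 + 6.29 = 21.51 million.
Denominator = 165.42 + 1.88 = 167.30 million.
Broad rate = 21.51 / 167.30 = 12.86%.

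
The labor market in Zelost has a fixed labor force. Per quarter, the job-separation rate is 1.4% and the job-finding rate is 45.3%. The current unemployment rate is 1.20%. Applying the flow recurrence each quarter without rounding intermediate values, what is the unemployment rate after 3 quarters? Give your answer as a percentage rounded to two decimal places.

Unemployment rate after three quarters ≈ 2.73%.

With a fixed labor force, u_{t+1} = u_t + s·(1−u_t) − f·u_t = u_t·(1−s−f) + s.
Here 1−s−f = 0.533 and s = 0.014.
u_1 = 0.012000 × 0.533 + 0.014 = 0.020396.
u_2 = 0.020396 × 0.533 + 0.014 = 0.024871.
u_3 = 0.024871 × 0.533 + 0.014 = 0.027256.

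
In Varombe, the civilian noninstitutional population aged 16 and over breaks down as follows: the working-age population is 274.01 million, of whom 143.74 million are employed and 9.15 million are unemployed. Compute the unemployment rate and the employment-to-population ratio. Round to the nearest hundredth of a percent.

Labor force = employed + unemployed = 143.74 + 9.15 = 152.89 million.
Unemployment rate = 9.15 / 152.89 = 5.98%.
Employment-population ratio = 143.74 / 274.01 = 52.46%.

Unemployment rate ≈ 5.98%; employment-population ratio ≈ 52.46%.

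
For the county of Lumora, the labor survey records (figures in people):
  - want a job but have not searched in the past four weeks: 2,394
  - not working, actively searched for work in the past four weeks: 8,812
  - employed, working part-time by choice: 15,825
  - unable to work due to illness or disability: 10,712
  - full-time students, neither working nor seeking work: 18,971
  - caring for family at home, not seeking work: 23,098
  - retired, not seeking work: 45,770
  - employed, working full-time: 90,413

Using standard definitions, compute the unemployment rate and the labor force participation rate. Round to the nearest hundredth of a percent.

Unemployment rate ≈ 7.66%; labor force participation rate ≈ 53.27%.

Employed = 15,825 + 90,413 = 106,238.
Unemployed = 8,812.
Labor force = 106,238 + 8,812 = 115,050.
Not in labor force = 2,394 + 10,712 + 18,971 + 23,098 + 45,770 = 100,945 (those not working and not actively searching are outside the labor force — including those who want a job but have given up searching).
Civilian working-age population = 115,050 + 100,945 = 215,995.
Unemployment rate = 8,812 / 115,050 = 7.66%.
Labor force participation rate = 115,050 / 215,995 = 53.27%.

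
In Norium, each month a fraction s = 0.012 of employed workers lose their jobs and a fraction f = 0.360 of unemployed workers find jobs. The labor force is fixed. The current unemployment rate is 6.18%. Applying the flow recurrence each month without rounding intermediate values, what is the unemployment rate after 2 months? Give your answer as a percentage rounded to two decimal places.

With a fixed labor force, u_{t+1} = u_t + s·(1−u_t) − f·u_t = u_t·(1−s−f) + s.
Here 1−s−f = 0.628 and s = 0.012.
u_1 = 0.061800 × 0.628 + 0.012 = 0.050810.
u_2 = 0.050810 × 0.628 + 0.012 = 0.043909.

Unemployment rate after two months ≈ 4.39%.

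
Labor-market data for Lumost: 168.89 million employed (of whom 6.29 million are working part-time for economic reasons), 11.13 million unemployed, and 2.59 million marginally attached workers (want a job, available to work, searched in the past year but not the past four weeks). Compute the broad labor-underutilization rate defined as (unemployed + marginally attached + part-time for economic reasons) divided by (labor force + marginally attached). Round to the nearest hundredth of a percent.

Broad underutilization rate ≈ 10.96%.

Labor force = 168.89 + 11.13 = 180.02 million.
Numerator = 11.13 + 2.59 + 6.29 = 20.01 million.
Denominator = 180.02 + 2.59 = 182.61 million.
Broad rate = 20.01 / 182.61 = 10.96%.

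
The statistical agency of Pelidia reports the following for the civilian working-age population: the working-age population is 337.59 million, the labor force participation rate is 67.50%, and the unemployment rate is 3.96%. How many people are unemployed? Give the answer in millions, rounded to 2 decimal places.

About 9.02 million are unemployed.

Labor force = 0.6750 × 337.59 = 227.87 million.
Unemployed = 0.0396 × 227.87 ≈ 9.02 million.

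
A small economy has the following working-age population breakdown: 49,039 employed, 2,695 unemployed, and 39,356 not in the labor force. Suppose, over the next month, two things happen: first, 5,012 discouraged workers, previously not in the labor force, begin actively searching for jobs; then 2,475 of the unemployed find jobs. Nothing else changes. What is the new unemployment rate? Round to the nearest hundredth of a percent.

Initially, labor force = 49,039 + 2,695 = 51,734, so u = 2,695/51,734 = 5.21%.
After the first change, unemployed and labor force both rise by 5,012 → E = 49,039, U = 7,707, labor force = 56,746.
After the second change, unemployed falls and employed rises by 2,475; labor force unchanged → E = 51,514, U = 5,232, labor force = 56,746.
New unemployment rate = 5,232 / 56,746 = 9.22%.

New unemployment rate ≈ 9.22%.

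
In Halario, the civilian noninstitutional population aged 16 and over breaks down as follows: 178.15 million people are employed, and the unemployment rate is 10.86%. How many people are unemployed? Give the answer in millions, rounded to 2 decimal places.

About 21.70 million are unemployed.

Let U be the number unemployed. The labor force is E + U, and U/(E+U) = 0.1086.
So U = 0.1086 × 178.15 / (1 − 0.1086) = 19.3471 / 0.8914 ≈ 21.70 million.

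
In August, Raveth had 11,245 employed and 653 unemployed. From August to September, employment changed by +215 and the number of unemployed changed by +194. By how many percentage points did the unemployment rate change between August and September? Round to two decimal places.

August: labor force = 11,245 + 653 = 11,898; u = 653/11,898 = 5.49%.
September: labor force = 11,460 + 847 = 12,307; u = 847/12,307 = 6.88%.
Change = 6.88% − 5.49% = +1.39 pp.

The unemployment rate changed by +1.39 percentage points.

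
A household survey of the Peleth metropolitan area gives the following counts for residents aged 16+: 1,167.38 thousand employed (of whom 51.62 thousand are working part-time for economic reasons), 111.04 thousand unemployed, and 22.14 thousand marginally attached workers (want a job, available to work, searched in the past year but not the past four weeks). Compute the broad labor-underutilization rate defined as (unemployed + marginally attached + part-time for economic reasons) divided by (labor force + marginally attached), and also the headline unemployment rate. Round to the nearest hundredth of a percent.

Labor force = 1,167.38 + 111.04 = 1,278.42 thousand.
Numerator = 111.04 + 22.14 + 51.62 = 184.80 thousand.
Denominator = 1,278.42 + 22.14 = 1,300.56 thousand.
Broad rate = 184.80 / 1,300.56 = 14.21%.
Headline unemployment rate = 111.04 / 1,278.42 = 8.69%.

Broad underutilization rate ≈ 14.21%; headline unemployment rate ≈ 8.69%.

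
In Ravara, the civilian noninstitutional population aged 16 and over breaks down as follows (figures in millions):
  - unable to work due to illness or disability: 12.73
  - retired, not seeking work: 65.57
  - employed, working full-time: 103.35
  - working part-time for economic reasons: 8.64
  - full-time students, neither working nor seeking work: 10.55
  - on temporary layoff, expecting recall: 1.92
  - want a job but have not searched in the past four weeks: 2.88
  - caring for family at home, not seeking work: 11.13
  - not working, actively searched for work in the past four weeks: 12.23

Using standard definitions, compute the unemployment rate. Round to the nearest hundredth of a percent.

Employed = 103.35 + 8.64 = 111.99 million (anyone who worked, including part-time for economic reasons, counts as employed).
Unemployed = 1.92 + 12.23 = 14.15 million (jobless and actively searching, or on temporary layoff).
Labor force = 111.99 + 14.15 = 126.14 million.
Unemployment rate = 14.15 / 126.14 = 11.22%.

Unemployment rate ≈ 11.22%.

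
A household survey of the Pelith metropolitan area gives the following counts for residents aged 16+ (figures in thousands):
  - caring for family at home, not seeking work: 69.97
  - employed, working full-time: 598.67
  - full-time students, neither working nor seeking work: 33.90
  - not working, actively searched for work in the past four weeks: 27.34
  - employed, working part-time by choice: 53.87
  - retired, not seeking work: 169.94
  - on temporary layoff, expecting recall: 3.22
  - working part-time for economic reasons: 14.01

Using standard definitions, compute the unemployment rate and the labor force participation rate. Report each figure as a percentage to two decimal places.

Unemployment rate ≈ 4.38%; labor force participation rate ≈ 71.80%.

Employed = 598.67 + 53.87 + 14.01 = 666.55 thousand (anyone who worked, including part-time for economic reasons, counts as employed).
Unemployed = 27.34 + 3.22 = 30.56 thousand (jobless and actively searching, or on temporary layoff).
Labor force = 666.55 + 30.56 = 697.11 thousand.
Not in labor force = 69.97 + 33.90 + 169.94 = 273.81 thousand (those not working and not actively searching are outside the labor force).
Civilian working-age population = 697.11 + 273.81 = 970.92 thousand.
Unemployment rate = 30.56 / 697.11 = 4.38%.
Labor force participation rate = 697.11 / 970.92 = 71.80%.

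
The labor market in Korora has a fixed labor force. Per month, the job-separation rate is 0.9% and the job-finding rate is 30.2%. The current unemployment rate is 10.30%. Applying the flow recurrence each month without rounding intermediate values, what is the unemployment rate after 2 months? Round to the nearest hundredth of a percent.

With a fixed labor force, u_{t+1} = u_t + s·(1−u_t) − f·u_t = u_t·(1−s−f) + s.
Here 1−s−f = 0.689 and s = 0.009.
u_1 = 0.103000 × 0.689 + 0.009 = 0.079967.
u_2 = 0.079967 × 0.689 + 0.009 = 0.064097.

Unemployment rate after two months ≈ 6.41%.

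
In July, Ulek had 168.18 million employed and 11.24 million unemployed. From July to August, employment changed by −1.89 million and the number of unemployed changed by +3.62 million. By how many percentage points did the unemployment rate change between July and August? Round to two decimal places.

July: labor force = 168.18 + 11.24 = 179.42; u = 11.24/179.42 = 6.26%.
August: labor force = 166.29 + 14.86 = 181.15; u = 14.86/181.15 = 8.20%.
Change = 8.20% − 6.26% = +1.94 pp.

The unemployment rate changed by +1.94 percentage points.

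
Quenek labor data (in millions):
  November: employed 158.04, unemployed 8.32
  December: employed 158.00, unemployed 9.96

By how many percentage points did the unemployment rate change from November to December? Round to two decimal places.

The unemployment rate changed by +0.93 percentage points.

November: labor force = 158.04 + 8.32 = 166.36; u = 8.32/166.36 = 5.00%.
December: labor force = 158.00 + 9.96 = 167.96; u = 9.96/167.96 = 5.93%.
Change = 5.93% − 5.00% = +0.93 pp.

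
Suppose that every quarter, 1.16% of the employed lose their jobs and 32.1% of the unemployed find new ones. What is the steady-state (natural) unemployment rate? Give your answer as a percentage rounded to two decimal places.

At steady state the flows balance: s·E = f·U, so U/(E+U) = s/(s+f).
u* = 1.16 / (1.16 + 32.1) = 1.16 / 33.26 = 3.49%.

Steady-state unemployment rate ≈ 3.49%.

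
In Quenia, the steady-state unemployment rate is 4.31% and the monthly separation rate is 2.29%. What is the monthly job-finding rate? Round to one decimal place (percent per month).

Job-finding rate ≈ 50.8% per month.

From u* = s/(s+f): f = s·(1−u)/u.
f = 2.29 × (1 − 0.0431) / 0.0431 = 2.1913 / 0.0431 ≈ 50.8% per month.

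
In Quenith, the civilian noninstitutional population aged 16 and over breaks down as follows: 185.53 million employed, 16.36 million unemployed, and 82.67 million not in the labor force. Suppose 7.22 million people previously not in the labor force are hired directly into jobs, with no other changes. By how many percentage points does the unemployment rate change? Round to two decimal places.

The unemployment rate changes by −0.28 percentage points.

Initially, labor force = 185.53 + 16.36 = 201.89 million, so u = 16.36/201.89 = 8.10%.
After the change, employed and labor force both rise by 7.22; unemployed unchanged → E = 192.75, U = 16.36, labor force = 209.11 million.
New unemployment rate = 16.36 / 209.11 = 7.82%.
Change = 7.82% − 8.10% = −0.28 percentage points.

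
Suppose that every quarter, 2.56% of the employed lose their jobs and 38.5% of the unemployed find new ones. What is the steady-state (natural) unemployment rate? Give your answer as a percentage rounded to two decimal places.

Steady-state unemployment rate ≈ 6.23%.

At steady state the flows balance: s·E = f·U, so U/(E+U) = s/(s+f).
u* = 2.56 / (2.56 + 38.5) = 2.56 / 41.06 = 6.23%.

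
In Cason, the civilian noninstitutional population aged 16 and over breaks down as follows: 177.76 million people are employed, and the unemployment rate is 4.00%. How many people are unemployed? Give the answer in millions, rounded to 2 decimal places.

About 7.41 million are unemployed.

Let U be the number unemployed. The labor force is E + U, and U/(E+U) = 0.0400.
So U = 0.0400 × 177.76 / (1 − 0.0400) = 7.1104 / 0.9600 ≈ 7.41 million.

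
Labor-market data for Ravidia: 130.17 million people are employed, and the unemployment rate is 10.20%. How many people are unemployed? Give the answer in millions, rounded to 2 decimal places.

Let U be the number unemployed. The labor force is E + U, and U/(E+U) = 0.1020.
So U = 0.1020 × 130.17 / (1 − 0.1020) = 13.2773 / 0.8980 ≈ 14.79 million.

About 14.79 million are unemployed.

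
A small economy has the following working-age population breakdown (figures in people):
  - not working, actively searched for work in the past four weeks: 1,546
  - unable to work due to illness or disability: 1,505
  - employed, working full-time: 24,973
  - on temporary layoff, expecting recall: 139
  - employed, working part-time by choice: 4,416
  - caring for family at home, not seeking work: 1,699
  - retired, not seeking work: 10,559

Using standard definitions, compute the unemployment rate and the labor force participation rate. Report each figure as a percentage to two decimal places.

Employed = 24,973 + 4,416 = 29,389.
Unemployed = 1,546 + 139 = 1,685 (jobless and actively searching, or on temporary layoff).
Labor force = 29,389 + 1,685 = 31,074.
Not in labor force = 1,505 + 1,699 + 10,559 = 13,763 (those not working and not actively searching are outside the labor force).
Civilian working-age population = 31,074 + 13,763 = 44,837.
Unemployment rate = 1,685 / 31,074 = 5.42%.
Labor force participation rate = 31,074 / 44,837 = 69.30%.

Unemployment rate ≈ 5.42%; labor force participation rate ≈ 69.30%.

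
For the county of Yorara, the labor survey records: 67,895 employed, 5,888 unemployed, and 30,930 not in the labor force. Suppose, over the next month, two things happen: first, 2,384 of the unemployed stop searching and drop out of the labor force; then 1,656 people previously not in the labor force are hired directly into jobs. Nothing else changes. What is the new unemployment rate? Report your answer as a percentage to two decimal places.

Initially, labor force = 67,895 + 5,888 = 73,783, so u = 5,888/73,783 = 7.98%.
After the first change, unemployed and labor force both fall by 2,384 → E = 67,895, U = 3,504, labor force = 71,399.
After the second change, employed and labor force both rise by 1,656; unemployed unchanged → E = 69,551, U = 3,504, labor force = 73,055.
New unemployment rate = 3,504 / 73,055 = 4.80%.

New unemployment rate ≈ 4.80%.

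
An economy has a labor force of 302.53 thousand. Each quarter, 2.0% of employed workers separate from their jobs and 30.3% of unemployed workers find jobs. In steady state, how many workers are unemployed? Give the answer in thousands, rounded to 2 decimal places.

Steady-state unemployment rate u* = s/(s+f) = 2.0/(2.0+30.3) = 0.061920.
Unemployed = u* × labor force = 0.061920 × 302.53 ≈ 18.73 thousand.

About 18.73 thousand are unemployed in steady state.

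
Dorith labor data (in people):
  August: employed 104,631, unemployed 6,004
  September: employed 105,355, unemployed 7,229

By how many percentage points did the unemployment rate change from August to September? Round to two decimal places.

The unemployment rate changed by +0.99 percentage points.

August: labor force = 104,631 + 6,004 = 110,635; u = 6,004/110,635 = 5.43%.
September: labor force = 105,355 + 7,229 = 112,584; u = 7,229/112,584 = 6.42%.
Change = 6.42% − 5.43% = +0.99 pp.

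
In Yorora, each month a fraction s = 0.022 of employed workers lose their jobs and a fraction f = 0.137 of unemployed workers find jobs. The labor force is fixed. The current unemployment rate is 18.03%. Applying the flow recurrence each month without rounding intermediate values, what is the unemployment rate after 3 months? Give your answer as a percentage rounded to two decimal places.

Unemployment rate after three months ≈ 16.33%.

With a fixed labor force, u_{t+1} = u_t + s·(1−u_t) − f·u_t = u_t·(1−s−f) + s.
Here 1−s−f = 0.841 and s = 0.022.
u_1 = 0.180300 × 0.841 + 0.022 = 0.173632.
u_2 = 0.173632 × 0.841 + 0.022 = 0.168025.
u_3 = 0.168025 × 0.841 + 0.022 = 0.163309.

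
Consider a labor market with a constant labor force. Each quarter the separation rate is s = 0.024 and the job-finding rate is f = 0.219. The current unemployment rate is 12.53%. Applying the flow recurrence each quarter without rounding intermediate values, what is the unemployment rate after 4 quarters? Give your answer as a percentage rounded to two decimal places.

With a fixed labor force, u_{t+1} = u_t + s·(1−u_t) − f·u_t = u_t·(1−s−f) + s.
Here 1−s−f = 0.757 and s = 0.024.
u_1 = 0.125300 × 0.757 + 0.024 = 0.118852.
u_2 = 0.118852 × 0.757 + 0.024 = 0.113971.
u_3 = 0.113971 × 0.757 + 0.024 = 0.110276.
u_4 = 0.110276 × 0.757 + 0.024 = 0.107479.

Unemployment rate after four quarters ≈ 10.75%.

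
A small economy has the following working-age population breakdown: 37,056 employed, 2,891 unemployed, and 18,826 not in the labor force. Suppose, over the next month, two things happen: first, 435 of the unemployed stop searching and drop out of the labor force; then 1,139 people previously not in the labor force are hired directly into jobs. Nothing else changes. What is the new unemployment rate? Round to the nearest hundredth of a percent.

New unemployment rate ≈ 6.04%.

Initially, labor force = 37,056 + 2,891 = 39,947, so u = 2,891/39,947 = 7.24%.
After the first change, unemployed and labor force both fall by 435 → E = 37,056, U = 2,456, labor force = 39,512.
After the second change, employed and labor force both rise by 1,139; unemployed unchanged → E = 38,195, U = 2,456, labor force = 40,651.
New unemployment rate = 2,456 / 40,651 = 6.04%.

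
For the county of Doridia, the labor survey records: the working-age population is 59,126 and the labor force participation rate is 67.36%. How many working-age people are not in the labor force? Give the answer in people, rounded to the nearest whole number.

Share not in the labor force = 1 − 0.6736 = 0.3264.
Not in labor force = 0.3264 × 59,126 ≈ 19,299.

About 19,299 are not in the labor force.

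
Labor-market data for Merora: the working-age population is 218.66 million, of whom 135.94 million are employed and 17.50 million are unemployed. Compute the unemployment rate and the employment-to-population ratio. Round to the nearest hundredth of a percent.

Labor force = employed + unemployed = 135.94 + 17.50 = 153.44 million.
Unemployment rate = 17.50 / 153.44 = 11.41%.
Employment-population ratio = 135.94 / 218.66 = 62.17%.

Unemployment rate ≈ 11.41%; employment-population ratio ≈ 62.17%.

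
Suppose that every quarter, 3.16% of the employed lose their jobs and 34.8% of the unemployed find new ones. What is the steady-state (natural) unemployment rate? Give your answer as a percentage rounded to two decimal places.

Steady-state unemployment rate ≈ 8.32%.

At steady state the flows balance: s·E = f·U, so U/(E+U) = s/(s+f).
u* = 3.16 / (3.16 + 34.8) = 3.16 / 37.96 = 8.32%.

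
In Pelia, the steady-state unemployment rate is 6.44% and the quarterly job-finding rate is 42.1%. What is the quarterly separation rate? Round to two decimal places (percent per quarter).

Separation rate ≈ 2.90% per quarter.

From u* = s/(s+f): s = u·f/(1−u).
s = 0.0644 × 42.1 / (1 − 0.0644) = 2.7112 / 0.9356 ≈ 2.90% per quarter.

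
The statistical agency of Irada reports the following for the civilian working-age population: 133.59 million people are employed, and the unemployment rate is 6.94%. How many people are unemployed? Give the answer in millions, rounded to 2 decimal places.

Let U be the number unemployed. The labor force is E + U, and U/(E+U) = 0.0694.
So U = 0.0694 × 133.59 / (1 − 0.0694) = 9.2711 / 0.9306 ≈ 9.96 million.

About 9.96 million are unemployed.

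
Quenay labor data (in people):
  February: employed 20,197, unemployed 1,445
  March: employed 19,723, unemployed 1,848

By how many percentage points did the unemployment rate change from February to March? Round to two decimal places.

February: labor force = 20,197 + 1,445 = 21,642; u = 1,445/21,642 = 6.68%.
March: labor force = 19,723 + 1,848 = 21,571; u = 1,848/21,571 = 8.57%.
Change = 8.57% − 6.68% = +1.89 pp.

The unemployment rate changed by +1.89 percentage points.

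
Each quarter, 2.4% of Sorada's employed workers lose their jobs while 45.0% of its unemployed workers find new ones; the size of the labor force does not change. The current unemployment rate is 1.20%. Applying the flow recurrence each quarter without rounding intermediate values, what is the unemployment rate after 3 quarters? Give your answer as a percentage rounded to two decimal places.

Unemployment rate after three quarters ≈ 4.50%.

With a fixed labor force, u_{t+1} = u_t + s·(1−u_t) − f·u_t = u_t·(1−s−f) + s.
Here 1−s−f = 0.526 and s = 0.024.
u_1 = 0.012000 × 0.526 + 0.024 = 0.030312.
u_2 = 0.030312 × 0.526 + 0.024 = 0.039944.
u_3 = 0.039944 × 0.526 + 0.024 = 0.045011.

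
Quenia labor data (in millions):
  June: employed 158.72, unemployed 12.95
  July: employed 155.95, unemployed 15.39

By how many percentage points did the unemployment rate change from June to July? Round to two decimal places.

June: labor force = 158.72 + 12.95 = 171.67; u = 12.95/171.67 = 7.54%.
July: labor force = 155.95 + 15.39 = 171.34; u = 15.39/171.34 = 8.98%.
Change = 8.98% − 7.54% = +1.44 pp.

The unemployment rate changed by +1.44 percentage points.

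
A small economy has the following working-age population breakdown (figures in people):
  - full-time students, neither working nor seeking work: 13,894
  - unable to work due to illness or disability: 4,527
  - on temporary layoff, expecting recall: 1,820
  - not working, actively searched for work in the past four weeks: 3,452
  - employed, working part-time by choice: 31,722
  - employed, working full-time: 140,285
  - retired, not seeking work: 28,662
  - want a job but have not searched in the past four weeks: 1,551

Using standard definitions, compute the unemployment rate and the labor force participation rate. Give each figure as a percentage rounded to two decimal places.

Employed = 31,722 + 140,285 = 172,007.
Unemployed = 1,820 + 3,452 = 5,272 (jobless and actively searching, or on temporary layoff).
Labor force = 172,007 + 5,272 = 177,279.
Not in labor force = 13,894 + 4,527 + 28,662 + 1,551 = 48,634 (those not working and not actively searching are outside the labor force — including those who want a job but have given up searching).
Civilian working-age population = 177,279 + 48,634 = 225,913.
Unemployment rate = 5,272 / 177,279 = 2.97%.
Labor force participation rate = 177,279 / 225,913 = 78.47%.

Unemployment rate ≈ 2.97%; labor force participation rate ≈ 78.47%.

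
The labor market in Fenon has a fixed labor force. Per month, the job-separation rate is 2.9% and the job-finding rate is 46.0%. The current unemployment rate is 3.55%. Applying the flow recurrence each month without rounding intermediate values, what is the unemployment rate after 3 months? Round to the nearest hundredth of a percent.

With a fixed labor force, u_{t+1} = u_t + s·(1−u_t) − f·u_t = u_t·(1−s−f) + s.
Here 1−s−f = 0.511 and s = 0.029.
u_1 = 0.035500 × 0.511 + 0.029 = 0.047141.
u_2 = 0.047141 × 0.511 + 0.029 = 0.053089.
u_3 = 0.053089 × 0.511 + 0.029 = 0.056128.

Unemployment rate after three months ≈ 5.61%.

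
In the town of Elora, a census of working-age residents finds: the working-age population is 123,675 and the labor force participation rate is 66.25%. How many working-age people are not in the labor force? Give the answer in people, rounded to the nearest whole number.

Share not in the labor force = 1 − 0.6625 = 0.3375.
Not in labor force = 0.3375 × 123,675 ≈ 41,740.

About 41,740 are not in the labor force.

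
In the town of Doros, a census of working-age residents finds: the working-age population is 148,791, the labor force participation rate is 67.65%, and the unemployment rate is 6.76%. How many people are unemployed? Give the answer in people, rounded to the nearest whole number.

About 6,804 are unemployed.

Labor force = 0.6765 × 148,791 = 100,657.
Unemployed = 0.0676 × 100,657 ≈ 6,804.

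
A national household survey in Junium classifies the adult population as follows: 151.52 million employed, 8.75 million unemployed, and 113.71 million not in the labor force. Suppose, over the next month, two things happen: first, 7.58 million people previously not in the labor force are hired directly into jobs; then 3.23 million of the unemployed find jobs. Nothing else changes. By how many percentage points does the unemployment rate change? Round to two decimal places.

The unemployment rate changes by −2.17 percentage points.

Initially, labor force = 151.52 + 8.75 = 160.27 million, so u = 8.75/160.27 = 5.46%.
After the first change, employed and labor force both rise by 7.58; unemployed unchanged → E = 159.10, U = 8.75, labor force = 167.85 million.
After the second change, unemployed falls and employed rises by 3.23; labor force unchanged → E = 162.33, U = 5.52, labor force = 167.85 million.
New unemployment rate = 5.52 / 167.85 = 3.29%.
Change = 3.29% − 5.46% = −2.17 percentage points.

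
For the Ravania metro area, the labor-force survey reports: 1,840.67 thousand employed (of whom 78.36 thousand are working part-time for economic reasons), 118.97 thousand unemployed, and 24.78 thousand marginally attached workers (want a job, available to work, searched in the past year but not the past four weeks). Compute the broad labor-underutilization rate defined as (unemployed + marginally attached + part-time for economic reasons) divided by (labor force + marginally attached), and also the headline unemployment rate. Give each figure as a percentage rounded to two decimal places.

Broad underutilization rate ≈ 11.19%; headline unemployment rate ≈ 6.07%.

Labor force = 1,840.67 + 118.97 = 1,959.64 thousand.
Numerator = 118.97 + 24.78 + 78.36 = 222.11 thousand.
Denominator = 1,959.64 + 24.78 = 1,984.42 thousand.
Broad rate = 222.11 / 1,984.42 = 11.19%.
Headline unemployment rate = 118.97 / 1,959.64 = 6.07%.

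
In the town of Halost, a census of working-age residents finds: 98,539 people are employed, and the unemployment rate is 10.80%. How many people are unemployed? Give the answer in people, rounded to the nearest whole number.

Let U be the number unemployed. The labor force is E + U, and U/(E+U) = 0.1080.
So U = 0.1080 × 98,539 / (1 − 0.1080) = 10642.21 / 0.8920 ≈ 11,931.

About 11,931 are unemployed.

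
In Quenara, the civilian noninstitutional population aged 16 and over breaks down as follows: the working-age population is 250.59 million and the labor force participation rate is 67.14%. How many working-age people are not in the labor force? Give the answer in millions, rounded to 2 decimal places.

About 82.34 million are not in the labor force.

Share not in the labor force = 1 − 0.6714 = 0.3286.
Not in labor force = 0.3286 × 250.59 ≈ 82.34 million.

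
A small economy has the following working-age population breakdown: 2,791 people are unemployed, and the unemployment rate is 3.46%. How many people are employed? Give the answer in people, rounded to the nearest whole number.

About 77,874 are employed.

Labor force = U / u = 2,791 / 0.0346 ≈ 80,665.
Employed = labor force − unemployed = 80,665 − 2,791 = 77,874.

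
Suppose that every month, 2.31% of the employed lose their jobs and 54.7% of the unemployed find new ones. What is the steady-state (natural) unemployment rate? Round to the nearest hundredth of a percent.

Steady-state unemployment rate ≈ 4.05%.

At steady state the flows balance: s·E = f·U, so U/(E+U) = s/(s+f).
u* = 2.31 / (2.31 + 54.7) = 2.31 / 57.01 = 4.05%.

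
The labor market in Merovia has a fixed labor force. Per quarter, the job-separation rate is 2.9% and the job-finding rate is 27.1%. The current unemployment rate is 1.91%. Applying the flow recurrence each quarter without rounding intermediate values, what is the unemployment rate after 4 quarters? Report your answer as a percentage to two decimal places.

With a fixed labor force, u_{t+1} = u_t + s·(1−u_t) − f·u_t = u_t·(1−s−f) + s.
Here 1−s−f = 0.700 and s = 0.029.
u_1 = 0.019100 × 0.700 + 0.029 = 0.042370.
u_2 = 0.042370 × 0.700 + 0.029 = 0.058659.
u_3 = 0.058659 × 0.700 + 0.029 = 0.070061.
u_4 = 0.070061 × 0.700 + 0.029 = 0.078043.

Unemployment rate after four quarters ≈ 7.80%.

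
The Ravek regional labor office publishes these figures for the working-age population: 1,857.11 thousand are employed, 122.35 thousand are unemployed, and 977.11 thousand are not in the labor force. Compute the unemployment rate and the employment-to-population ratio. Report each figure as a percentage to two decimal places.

Labor force = employed + unemployed = 1,857.11 + 122.35 = 1,979.46 thousand.
Working-age population = 1,979.46 + 977.11 = 2,956.57 thousand.
Unemployment rate = 122.35 / 1,979.46 = 6.18%.
Employment-population ratio = 1,857.11 / 2,956.57 = 62.81%.

Unemployment rate ≈ 6.18%; employment-population ratio ≈ 62.81%.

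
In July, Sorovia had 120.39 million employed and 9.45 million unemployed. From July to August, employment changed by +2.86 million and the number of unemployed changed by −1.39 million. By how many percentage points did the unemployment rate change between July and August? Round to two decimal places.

July: labor force = 120.39 + 9.45 = 129.84; u = 9.45/129.84 = 7.28%.
August: labor force = 123.25 + 8.06 = 131.31; u = 8.06/131.31 = 6.14%.
Change = 6.14% − 7.28% = −1.14 pp.

The unemployment rate changed by −1.14 percentage points.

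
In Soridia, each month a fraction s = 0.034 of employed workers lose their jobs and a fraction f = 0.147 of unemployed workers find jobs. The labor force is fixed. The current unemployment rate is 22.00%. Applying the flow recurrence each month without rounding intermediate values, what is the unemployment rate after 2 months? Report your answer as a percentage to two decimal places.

Unemployment rate after two months ≈ 20.94%.

With a fixed labor force, u_{t+1} = u_t + s·(1−u_t) − f·u_t = u_t·(1−s−f) + s.
Here 1−s−f = 0.819 and s = 0.034.
u_1 = 0.220000 × 0.819 + 0.034 = 0.214180.
u_2 = 0.214180 × 0.819 + 0.034 = 0.209413.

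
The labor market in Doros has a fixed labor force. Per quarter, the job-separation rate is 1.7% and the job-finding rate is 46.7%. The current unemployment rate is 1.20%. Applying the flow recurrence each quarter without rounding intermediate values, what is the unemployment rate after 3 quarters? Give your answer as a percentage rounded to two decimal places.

Unemployment rate after three quarters ≈ 3.19%.

With a fixed labor force, u_{t+1} = u_t + s·(1−u_t) − f·u_t = u_t·(1−s−f) + s.
Here 1−s−f = 0.516 and s = 0.017.
u_1 = 0.012000 × 0.516 + 0.017 = 0.023192.
u_2 = 0.023192 × 0.516 + 0.017 = 0.028967.
u_3 = 0.028967 × 0.516 + 0.017 = 0.031947.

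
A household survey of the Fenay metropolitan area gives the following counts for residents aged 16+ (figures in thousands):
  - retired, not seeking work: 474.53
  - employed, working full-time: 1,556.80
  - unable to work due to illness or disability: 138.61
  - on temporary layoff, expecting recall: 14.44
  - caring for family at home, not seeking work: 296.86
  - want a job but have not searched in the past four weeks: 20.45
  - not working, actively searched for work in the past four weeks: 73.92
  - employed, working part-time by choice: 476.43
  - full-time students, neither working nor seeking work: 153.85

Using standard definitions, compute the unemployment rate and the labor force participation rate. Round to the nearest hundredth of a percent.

Unemployment rate ≈ 4.16%; labor force participation rate ≈ 66.18%.

Employed = 1,556.80 + 476.43 = 2,033.23 thousand.
Unemployed = 14.44 + 73.92 = 88.36 thousand (jobless and actively searching, or on temporary layoff).
Labor force = 2,033.23 + 88.36 = 2,121.59 thousand.
Not in labor force = 474.53 + 138.61 + 296.86 + 20.45 + 153.85 = 1,084.30 thousand (those not working and not actively searching are outside the labor force — including those who want a job but have given up searching).
Civilian working-age population = 2,121.59 + 1,084.30 = 3,205.89 thousand.
Unemployment rate = 88.36 / 2,121.59 = 4.16%.
Labor force participation rate = 2,121.59 / 3,205.89 = 66.18%.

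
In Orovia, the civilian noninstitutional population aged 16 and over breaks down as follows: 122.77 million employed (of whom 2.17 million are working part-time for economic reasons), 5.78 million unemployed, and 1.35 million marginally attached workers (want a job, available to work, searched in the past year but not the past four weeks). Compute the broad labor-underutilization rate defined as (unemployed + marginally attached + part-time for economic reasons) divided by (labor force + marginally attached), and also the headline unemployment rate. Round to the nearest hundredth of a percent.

Labor force = 122.77 + 5.78 = 128.55 million.
Numerator = 5.78 + 1.35 + 2.17 = 9.30 million.
Denominator = 128.55 + 1.35 = 129.90 million.
Broad rate = 9.30 / 129.90 = 7.16%.
Headline unemployment rate = 5.78 / 128.55 = 4.50%.

Broad underutilization rate ≈ 7.16%; headline unemployment rate ≈ 4.50%.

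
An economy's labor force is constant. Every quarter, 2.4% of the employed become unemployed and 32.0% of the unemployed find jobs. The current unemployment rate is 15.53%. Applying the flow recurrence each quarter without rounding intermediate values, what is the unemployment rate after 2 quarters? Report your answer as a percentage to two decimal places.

Unemployment rate after two quarters ≈ 10.66%.

With a fixed labor force, u_{t+1} = u_t + s·(1−u_t) − f·u_t = u_t·(1−s−f) + s.
Here 1−s−f = 0.656 and s = 0.024.
u_1 = 0.155300 × 0.656 + 0.024 = 0.125877.
u_2 = 0.125877 × 0.656 + 0.024 = 0.106575.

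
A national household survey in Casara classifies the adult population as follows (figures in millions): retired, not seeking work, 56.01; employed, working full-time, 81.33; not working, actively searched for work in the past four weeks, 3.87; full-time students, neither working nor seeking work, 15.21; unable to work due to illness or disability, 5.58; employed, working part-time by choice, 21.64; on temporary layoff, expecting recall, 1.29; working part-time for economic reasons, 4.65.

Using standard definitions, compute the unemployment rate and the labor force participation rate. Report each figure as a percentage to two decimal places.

Unemployment rate ≈ 4.58%; labor force participation rate ≈ 59.49%.

Employed = 81.33 + 21.64 + 4.65 = 107.62 million (anyone who worked, including part-time for economic reasons, counts as employed).
Unemployed = 3.87 + 1.29 = 5.16 million (jobless and actively searching, or on temporary layoff).
Labor force = 107.62 + 5.16 = 112.78 million.
Not in labor force = 56.01 + 15.21 + 5.58 = 76.80 million (those not working and not actively searching are outside the labor force).
Civilian working-age population = 112.78 + 76.80 = 189.58 million.
Unemployment rate = 5.16 / 112.78 = 4.58%.
Labor force participation rate = 112.78 / 189.58 = 59.49%.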